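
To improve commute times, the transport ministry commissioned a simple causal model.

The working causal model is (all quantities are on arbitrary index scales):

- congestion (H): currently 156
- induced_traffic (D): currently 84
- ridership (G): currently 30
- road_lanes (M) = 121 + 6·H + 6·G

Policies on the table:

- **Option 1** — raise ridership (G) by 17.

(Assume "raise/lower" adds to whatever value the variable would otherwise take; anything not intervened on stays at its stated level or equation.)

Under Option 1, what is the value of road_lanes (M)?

Option 1 (G + 17):
  H = 156
  G = 30 + 17 = 47
  M = 121 + 6·156 + 6·47 = 1339

1339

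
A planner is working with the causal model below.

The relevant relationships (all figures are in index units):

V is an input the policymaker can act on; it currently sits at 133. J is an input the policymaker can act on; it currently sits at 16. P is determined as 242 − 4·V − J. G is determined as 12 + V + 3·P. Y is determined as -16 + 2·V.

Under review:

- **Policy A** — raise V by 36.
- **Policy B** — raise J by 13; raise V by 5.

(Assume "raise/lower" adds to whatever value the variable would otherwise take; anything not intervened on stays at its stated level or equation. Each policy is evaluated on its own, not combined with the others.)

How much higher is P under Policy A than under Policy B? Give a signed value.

-111

Policy A (V + 36):
  V = 133 + 36 = 169
  J = 16
  P = 242 − 4·169 − 16 = -450
Policy B (J + 13, V + 5):
  V = 133 + 5 = 138
  J = 16 + 13 = 29
  P = 242 − 4·138 − 29 = -339
P: -450 − (-339) = -111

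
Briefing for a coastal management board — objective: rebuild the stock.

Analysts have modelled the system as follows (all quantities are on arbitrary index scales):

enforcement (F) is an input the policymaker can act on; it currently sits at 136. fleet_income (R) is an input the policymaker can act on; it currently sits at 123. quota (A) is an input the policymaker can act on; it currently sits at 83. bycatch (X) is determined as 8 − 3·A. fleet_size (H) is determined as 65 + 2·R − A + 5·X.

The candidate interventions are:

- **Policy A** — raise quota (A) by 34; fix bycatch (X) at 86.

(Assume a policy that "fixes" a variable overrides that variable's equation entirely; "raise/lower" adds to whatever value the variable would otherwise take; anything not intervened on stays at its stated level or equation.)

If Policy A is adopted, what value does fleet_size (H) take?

624

Policy A (A + 34, X := 86):
  R = 123
  A = 83 + 34 = 117
  X = 86
  H = 65 + 2·123 − 117 + 5·86 = 624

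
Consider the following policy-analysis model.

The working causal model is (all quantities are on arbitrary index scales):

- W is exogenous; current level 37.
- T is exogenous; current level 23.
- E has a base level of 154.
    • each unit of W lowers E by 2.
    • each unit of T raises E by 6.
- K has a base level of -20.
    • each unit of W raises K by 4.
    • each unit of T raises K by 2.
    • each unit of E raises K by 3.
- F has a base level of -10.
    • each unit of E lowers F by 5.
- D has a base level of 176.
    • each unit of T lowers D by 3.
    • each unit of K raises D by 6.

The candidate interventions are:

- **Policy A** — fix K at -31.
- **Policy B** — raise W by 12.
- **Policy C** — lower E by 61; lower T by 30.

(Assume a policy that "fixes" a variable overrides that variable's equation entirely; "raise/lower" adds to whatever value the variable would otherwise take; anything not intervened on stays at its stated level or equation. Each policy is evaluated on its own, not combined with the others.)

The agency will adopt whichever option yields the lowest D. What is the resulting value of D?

-79

Policy A (K := -31):
  W = 37
  T = 23
  E = 154 − 2·37 + 6·23 = 218
  K = -31
  D = 176 − 3·23 + 6·(-31) = -79
Policy B (W + 12):
  W = 37 + 12 = 49
  T = 23
  E = 154 − 2·49 + 6·23 = 194
  K = -20 + 4·49 + 2·23 + 3·194 = 804
  D = 176 − 3·23 + 6·804 = 4931
Policy C (E − 61, T − 30):
  W = 37
  T = 23 − 30 = -7
  E = 154 − 2·37 + 6·(-7) (−61 from intervention) = -23
  K = -20 + 4·37 + 2·(-7) + 3·(-23) = 45
  D = 176 − 3·(-7) + 6·45 = 467
Comparing — Policy A: D=-79, Policy B: D=4931, Policy C: D=467. Lowest is -79 (Policy A).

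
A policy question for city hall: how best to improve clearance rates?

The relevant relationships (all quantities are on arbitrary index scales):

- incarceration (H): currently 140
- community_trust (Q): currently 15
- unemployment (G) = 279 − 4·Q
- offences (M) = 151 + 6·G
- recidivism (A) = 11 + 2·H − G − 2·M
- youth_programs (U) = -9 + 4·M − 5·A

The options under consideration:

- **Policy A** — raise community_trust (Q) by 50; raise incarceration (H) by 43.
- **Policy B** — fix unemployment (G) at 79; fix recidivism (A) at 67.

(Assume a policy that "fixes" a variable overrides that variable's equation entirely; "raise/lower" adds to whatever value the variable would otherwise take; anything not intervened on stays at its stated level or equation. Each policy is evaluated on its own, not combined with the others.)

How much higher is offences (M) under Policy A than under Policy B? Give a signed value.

Policy A (Q + 50, H + 43):
  Q = 15 + 50 = 65
  G = 279 − 4·65 = 19
  M = 151 + 6·19 = 265
Policy B (G := 79, A := 67):
  Q = 15
  G = 79
  M = 151 + 6·79 = 625
M: 265 − 625 = -360

-360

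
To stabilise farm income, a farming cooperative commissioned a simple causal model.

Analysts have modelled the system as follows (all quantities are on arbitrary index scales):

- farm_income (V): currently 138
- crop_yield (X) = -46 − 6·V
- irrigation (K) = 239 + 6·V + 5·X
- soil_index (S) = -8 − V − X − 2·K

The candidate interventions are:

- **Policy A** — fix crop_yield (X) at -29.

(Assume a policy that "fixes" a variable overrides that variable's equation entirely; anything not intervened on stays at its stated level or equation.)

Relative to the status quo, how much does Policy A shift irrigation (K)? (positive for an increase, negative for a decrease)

Baseline:
  V = 138
  X = -46 − 6·138 = -874
  K = 239 + 6·138 + 5·(-874) = -3303
Policy A (X := -29):
  V = 138
  X = -29
  K = 239 + 6·138 + 5·(-29) = 922
Change in K: 922 − (-3303) = 4225

4225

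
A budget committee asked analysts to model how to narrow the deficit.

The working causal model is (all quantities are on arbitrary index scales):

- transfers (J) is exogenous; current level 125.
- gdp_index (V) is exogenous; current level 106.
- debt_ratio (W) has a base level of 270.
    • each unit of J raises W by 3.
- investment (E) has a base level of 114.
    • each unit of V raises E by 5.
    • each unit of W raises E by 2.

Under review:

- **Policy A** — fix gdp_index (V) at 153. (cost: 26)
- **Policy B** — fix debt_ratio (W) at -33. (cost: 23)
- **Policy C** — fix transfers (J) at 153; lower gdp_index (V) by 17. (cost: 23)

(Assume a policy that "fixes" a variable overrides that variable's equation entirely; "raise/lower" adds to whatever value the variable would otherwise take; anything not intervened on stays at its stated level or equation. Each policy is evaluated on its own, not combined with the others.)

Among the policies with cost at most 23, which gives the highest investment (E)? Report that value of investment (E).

Policy B (W := -33):
  J = 125
  V = 106
  W = -33
  E = 114 + 5·106 + 2·(-33) = 578
Policy C (J := 153, V − 17):
  J = 153
  V = 106 − 17 = 89
  W = 270 + 3·153 = 729
  E = 114 + 5·89 + 2·729 = 2017
Comparing — Policy B: E=578, Policy C: E=2017. Highest is 2017 (Policy C).

2017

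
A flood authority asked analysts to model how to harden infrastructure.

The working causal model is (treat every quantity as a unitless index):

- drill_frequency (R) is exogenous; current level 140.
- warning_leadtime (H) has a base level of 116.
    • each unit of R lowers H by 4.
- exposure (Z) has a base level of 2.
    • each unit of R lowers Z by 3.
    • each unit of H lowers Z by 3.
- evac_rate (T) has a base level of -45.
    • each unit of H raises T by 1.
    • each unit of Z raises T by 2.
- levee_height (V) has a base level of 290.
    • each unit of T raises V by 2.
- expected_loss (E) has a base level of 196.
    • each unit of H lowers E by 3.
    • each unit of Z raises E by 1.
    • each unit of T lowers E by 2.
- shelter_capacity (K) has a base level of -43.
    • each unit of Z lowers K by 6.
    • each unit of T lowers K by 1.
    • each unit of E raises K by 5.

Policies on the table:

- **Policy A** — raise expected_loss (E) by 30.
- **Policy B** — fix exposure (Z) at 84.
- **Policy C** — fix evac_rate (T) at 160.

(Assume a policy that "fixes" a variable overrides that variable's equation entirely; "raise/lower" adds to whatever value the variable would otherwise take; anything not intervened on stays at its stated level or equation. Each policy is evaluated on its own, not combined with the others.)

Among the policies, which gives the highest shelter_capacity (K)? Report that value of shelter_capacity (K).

11044

Policy A (E + 30):
  R = 140
  H = 116 − 4·140 = -444
  Z = 2 − 3·140 − 3·(-444) = 914
  T = -45 + (-444) + 2·914 = 1339
  E = 196 − 3·(-444) + 914 − 2·1339 (+30 from intervention) = -206
  K = -43 − 6·914 − 1339 + 5·(-206) = -7896
Policy B (Z := 84):
  R = 140
  H = 116 − 4·140 = -444
  Z = 84
  T = -45 + (-444) + 2·84 = -321
  E = 196 − 3·(-444) + 84 − 2·(-321) = 2254
  K = -43 − 6·84 − (-321) + 5·2254 = 11044
Policy C (T := 160):
  R = 140
  H = 116 − 4·140 = -444
  Z = 2 − 3·140 − 3·(-444) = 914
  T = 160
  E = 196 − 3·(-444) + 914 − 2·160 = 2122
  K = -43 − 6·914 − 160 + 5·2122 = 4923
Comparing — Policy A: K=-7896, Policy B: K=11044, Policy C: K=4923. Highest is 11044 (Policy B).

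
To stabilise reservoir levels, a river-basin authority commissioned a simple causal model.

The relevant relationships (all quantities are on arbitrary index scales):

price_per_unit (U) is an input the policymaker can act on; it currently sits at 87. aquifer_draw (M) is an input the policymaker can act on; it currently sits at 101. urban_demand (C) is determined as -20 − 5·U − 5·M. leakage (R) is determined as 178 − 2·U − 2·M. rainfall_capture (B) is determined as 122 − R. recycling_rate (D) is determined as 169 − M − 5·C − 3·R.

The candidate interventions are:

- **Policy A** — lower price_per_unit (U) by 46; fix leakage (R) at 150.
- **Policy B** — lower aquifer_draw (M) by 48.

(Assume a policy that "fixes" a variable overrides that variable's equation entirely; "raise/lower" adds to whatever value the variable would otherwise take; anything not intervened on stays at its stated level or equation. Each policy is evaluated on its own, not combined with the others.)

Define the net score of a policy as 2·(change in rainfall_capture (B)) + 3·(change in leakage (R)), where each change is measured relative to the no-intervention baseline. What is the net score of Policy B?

Baseline:
  U = 87
  M = 101
  R = 178 − 2·87 − 2·101 = -198
  B = 122 − (-198) = 320
Policy B (M − 48):
  U = 87
  M = 101 − 48 = 53
  R = 178 − 2·87 − 2·53 = -102
  B = 122 − (-102) = 224
ΔB = 224 − 320 = -96; ΔR = -102 − (-198) = 96
Score = 2·(-96) + 3·96 = 96

96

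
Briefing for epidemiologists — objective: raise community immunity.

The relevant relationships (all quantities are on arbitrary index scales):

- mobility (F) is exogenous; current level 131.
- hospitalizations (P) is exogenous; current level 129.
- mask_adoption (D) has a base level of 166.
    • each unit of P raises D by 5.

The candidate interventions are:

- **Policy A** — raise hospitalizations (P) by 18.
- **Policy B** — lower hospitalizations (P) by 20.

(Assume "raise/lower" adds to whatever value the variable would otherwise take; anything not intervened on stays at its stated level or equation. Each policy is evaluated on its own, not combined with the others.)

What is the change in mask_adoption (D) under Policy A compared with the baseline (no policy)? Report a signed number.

90

Baseline:
  P = 129
  D = 166 + 5·129 = 811
Policy A (P + 18):
  P = 129 + 18 = 147
  D = 166 + 5·147 = 901
Change in D: 901 − 811 = 90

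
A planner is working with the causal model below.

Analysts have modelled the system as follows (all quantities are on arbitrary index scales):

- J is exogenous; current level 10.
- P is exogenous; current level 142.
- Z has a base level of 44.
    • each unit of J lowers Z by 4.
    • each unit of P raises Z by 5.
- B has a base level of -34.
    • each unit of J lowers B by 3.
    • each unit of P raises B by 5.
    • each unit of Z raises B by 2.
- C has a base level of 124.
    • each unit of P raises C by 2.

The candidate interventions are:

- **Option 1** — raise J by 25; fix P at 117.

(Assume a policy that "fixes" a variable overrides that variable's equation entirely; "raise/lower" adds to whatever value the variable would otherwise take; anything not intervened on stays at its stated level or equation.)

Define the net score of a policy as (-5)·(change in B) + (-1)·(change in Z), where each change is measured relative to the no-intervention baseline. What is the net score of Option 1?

Baseline:
  J = 10
  P = 142
  Z = 44 − 4·10 + 5·142 = 714
  B = -34 − 3·10 + 5·142 + 2·714 = 2074
Option 1 (J + 25, P := 117):
  J = 10 + 25 = 35
  P = 117
  Z = 44 − 4·35 + 5·117 = 489
  B = -34 − 3·35 + 5·117 + 2·489 = 1424
ΔB = 1424 − 2074 = -650; ΔZ = 489 − 714 = -225
Score = (-5)·(-650) + (-1)·(-225) = 3475

3475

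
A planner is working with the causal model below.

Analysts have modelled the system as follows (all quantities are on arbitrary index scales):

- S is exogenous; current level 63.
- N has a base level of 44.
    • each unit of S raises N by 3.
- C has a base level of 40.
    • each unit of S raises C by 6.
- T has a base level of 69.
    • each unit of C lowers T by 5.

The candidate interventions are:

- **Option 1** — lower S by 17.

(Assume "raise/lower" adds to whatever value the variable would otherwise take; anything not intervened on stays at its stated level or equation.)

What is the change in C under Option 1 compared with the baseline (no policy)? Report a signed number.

Baseline:
  S = 63
  C = 40 + 6·63 = 418
Option 1 (S − 17):
  S = 63 − 17 = 46
  C = 40 + 6·46 = 316
Change in C: 316 − 418 = -102

-102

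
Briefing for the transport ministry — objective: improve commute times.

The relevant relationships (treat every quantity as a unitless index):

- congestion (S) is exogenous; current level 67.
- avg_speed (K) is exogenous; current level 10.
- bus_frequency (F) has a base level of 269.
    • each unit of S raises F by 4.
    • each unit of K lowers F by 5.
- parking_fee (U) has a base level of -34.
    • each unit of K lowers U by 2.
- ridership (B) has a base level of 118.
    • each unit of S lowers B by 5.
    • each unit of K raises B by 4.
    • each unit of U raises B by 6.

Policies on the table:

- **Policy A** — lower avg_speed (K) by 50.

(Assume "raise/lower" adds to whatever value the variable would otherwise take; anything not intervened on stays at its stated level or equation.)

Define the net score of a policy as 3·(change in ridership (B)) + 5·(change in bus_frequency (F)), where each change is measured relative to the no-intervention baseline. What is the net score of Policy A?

2450

Baseline:
  S = 67
  K = 10
  F = 269 + 4·67 − 5·10 = 487
  U = -34 − 2·10 = -54
  B = 118 − 5·67 + 4·10 + 6·(-54) = -501
Policy A (K − 50):
  S = 67
  K = 10 − 50 = -40
  F = 269 + 4·67 − 5·(-40) = 737
  U = -34 − 2·(-40) = 46
  B = 118 − 5·67 + 4·(-40) + 6·46 = -101
ΔB = -101 − (-501) = 400; ΔF = 737 − 487 = 250
Score = 3·400 + 5·250 = 2450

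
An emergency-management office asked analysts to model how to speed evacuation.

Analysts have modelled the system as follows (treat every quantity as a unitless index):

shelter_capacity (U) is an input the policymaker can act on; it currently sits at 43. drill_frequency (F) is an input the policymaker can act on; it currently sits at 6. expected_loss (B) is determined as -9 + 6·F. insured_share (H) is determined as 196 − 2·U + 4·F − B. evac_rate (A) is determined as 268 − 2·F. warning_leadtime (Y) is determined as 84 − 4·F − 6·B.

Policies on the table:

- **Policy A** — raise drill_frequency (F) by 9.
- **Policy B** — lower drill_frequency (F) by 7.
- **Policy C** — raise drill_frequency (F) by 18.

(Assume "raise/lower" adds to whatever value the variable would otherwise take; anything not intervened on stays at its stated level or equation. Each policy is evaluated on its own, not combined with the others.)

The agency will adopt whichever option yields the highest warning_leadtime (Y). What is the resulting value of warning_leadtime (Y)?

178

Policy A (F + 9):
  F = 6 + 9 = 15
  B = -9 + 6·15 = 81
  Y = 84 − 4·15 − 6·81 = -462
Policy B (F − 7):
  F = 6 − 7 = -1
  B = -9 + 6·(-1) = -15
  Y = 84 − 4·(-1) − 6·(-15) = 178
Policy C (F + 18):
  F = 6 + 18 = 24
  B = -9 + 6·24 = 135
  Y = 84 − 4·24 − 6·135 = -822
Comparing — Policy A: Y=-462, Policy B: Y=178, Policy C: Y=-822. Highest is 178 (Policy B).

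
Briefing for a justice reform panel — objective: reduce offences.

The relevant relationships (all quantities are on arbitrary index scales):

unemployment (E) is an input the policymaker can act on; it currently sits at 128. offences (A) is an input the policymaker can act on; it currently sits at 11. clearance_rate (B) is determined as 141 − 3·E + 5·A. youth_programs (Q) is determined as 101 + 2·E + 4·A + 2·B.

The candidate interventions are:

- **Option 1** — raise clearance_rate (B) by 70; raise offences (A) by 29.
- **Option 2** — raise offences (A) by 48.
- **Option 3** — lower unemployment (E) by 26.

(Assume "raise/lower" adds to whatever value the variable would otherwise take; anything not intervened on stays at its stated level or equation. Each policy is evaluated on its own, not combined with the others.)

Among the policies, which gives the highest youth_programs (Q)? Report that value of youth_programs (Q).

697

Option 1 (B + 70, A + 29):
  E = 128
  A = 11 + 29 = 40
  B = 141 − 3·128 + 5·40 (+70 from intervention) = 27
  Q = 101 + 2·128 + 4·40 + 2·27 = 571
Option 2 (A + 48):
  E = 128
  A = 11 + 48 = 59
  B = 141 − 3·128 + 5·59 = 52
  Q = 101 + 2·128 + 4·59 + 2·52 = 697
Option 3 (E − 26):
  E = 128 − 26 = 102
  A = 11
  B = 141 − 3·102 + 5·11 = -110
  Q = 101 + 2·102 + 4·11 + 2·(-110) = 129
Comparing — Option 1: Q=571, Option 2: Q=697, Option 3: Q=129. Highest is 697 (Option 2).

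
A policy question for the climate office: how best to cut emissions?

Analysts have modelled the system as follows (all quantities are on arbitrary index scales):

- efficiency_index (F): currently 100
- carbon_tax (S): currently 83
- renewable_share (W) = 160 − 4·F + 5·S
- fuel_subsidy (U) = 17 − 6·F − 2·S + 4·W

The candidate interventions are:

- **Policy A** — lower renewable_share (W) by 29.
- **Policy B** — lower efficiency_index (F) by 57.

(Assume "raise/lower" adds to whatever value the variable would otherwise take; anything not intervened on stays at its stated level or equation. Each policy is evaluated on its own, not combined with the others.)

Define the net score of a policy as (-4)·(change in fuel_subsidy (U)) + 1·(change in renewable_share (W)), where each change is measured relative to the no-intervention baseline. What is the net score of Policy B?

Baseline:
  F = 100
  S = 83
  W = 160 − 4·100 + 5·83 = 175
  U = 17 − 6·100 − 2·83 + 4·175 = -49
Policy B (F − 57):
  F = 100 − 57 = 43
  S = 83
  W = 160 − 4·43 + 5·83 = 403
  U = 17 − 6·43 − 2·83 + 4·403 = 1205
ΔU = 1205 − (-49) = 1254; ΔW = 403 − 175 = 228
Score = (-4)·1254 + 1·228 = -4788

-4788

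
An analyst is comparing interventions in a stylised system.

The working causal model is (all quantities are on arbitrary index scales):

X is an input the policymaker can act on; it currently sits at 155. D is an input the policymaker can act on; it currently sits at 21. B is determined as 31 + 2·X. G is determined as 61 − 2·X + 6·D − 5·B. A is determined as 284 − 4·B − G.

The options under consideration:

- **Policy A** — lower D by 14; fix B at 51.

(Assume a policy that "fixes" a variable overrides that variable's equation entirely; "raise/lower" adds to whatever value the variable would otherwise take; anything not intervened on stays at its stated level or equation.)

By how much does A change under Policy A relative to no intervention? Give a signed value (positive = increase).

-206

Baseline:
  X = 155
  D = 21
  B = 31 + 2·155 = 341
  G = 61 − 2·155 + 6·21 − 5·341 = -1828
  A = 284 − 4·341 − (-1828) = 748
Policy A (D − 14, B := 51):
  X = 155
  D = 21 − 14 = 7
  B = 51
  G = 61 − 2·155 + 6·7 − 5·51 = -462
  A = 284 − 4·51 − (-462) = 542
Change in A: 542 − 748 = -206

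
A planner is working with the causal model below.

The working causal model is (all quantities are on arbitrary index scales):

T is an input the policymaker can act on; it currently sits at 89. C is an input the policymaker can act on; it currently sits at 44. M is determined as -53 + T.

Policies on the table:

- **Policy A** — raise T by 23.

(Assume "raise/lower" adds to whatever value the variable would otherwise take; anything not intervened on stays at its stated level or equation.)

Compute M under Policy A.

Policy A (T + 23):
  T = 89 + 23 = 112
  M = -53 + 112 = 59

59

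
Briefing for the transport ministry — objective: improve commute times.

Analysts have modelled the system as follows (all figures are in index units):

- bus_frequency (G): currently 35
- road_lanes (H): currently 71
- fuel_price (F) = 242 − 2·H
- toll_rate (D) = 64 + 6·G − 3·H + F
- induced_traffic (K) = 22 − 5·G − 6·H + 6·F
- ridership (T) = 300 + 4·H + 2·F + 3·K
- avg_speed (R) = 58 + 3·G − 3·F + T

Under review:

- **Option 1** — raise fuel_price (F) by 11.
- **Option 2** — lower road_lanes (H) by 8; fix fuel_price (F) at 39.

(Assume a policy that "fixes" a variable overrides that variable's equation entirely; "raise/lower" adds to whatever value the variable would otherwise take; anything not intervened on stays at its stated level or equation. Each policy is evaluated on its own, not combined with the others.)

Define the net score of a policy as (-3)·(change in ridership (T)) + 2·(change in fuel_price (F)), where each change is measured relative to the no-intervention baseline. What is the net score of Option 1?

-638

Baseline:
  G = 35
  H = 71
  F = 242 − 2·71 = 100
  K = 22 − 5·35 − 6·71 + 6·100 = 21
  T = 300 + 4·71 + 2·100 + 3·21 = 847
Option 1 (F + 11):
  G = 35
  H = 71
  F = 242 − 2·71 (+11 from intervention) = 111
  K = 22 − 5·35 − 6·71 + 6·111 = 87
  T = 300 + 4·71 + 2·111 + 3·87 = 1067
ΔT = 1067 − 847 = 220; ΔF = 111 − 100 = 11
Score = (-3)·220 + 2·11 = -638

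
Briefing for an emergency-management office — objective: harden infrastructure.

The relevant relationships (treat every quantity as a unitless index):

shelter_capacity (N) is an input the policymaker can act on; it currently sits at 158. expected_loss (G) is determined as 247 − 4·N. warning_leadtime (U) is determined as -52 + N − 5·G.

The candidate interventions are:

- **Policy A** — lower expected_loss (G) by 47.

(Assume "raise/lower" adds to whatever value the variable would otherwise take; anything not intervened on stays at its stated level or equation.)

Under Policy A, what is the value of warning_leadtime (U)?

Policy A (G − 47):
  N = 158
  G = 247 − 4·158 (−47 from intervention) = -432
  U = -52 + 158 − 5·(-432) = 2266

2266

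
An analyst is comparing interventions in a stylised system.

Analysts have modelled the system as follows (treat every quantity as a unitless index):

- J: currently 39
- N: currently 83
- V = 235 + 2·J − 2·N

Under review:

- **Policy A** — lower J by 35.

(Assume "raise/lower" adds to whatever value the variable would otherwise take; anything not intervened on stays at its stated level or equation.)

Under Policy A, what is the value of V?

Policy A (J − 35):
  J = 39 − 35 = 4
  N = 83
  V = 235 + 2·4 − 2·83 = 77

77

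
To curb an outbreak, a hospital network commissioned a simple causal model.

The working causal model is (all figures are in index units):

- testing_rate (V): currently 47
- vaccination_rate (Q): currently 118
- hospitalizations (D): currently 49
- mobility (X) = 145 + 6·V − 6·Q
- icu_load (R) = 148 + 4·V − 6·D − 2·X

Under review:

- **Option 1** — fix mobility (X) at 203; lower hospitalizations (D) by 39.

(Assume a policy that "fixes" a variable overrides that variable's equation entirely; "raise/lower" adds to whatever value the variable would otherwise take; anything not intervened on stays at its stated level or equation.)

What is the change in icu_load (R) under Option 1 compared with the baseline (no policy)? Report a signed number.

Baseline:
  V = 47
  Q = 118
  D = 49
  X = 145 + 6·47 − 6·118 = -281
  R = 148 + 4·47 − 6·49 − 2·(-281) = 604
Option 1 (X := 203, D − 39):
  V = 47
  Q = 118
  D = 49 − 39 = 10
  X = 203
  R = 148 + 4·47 − 6·10 − 2·203 = -130
Change in R: -130 − 604 = -734

-734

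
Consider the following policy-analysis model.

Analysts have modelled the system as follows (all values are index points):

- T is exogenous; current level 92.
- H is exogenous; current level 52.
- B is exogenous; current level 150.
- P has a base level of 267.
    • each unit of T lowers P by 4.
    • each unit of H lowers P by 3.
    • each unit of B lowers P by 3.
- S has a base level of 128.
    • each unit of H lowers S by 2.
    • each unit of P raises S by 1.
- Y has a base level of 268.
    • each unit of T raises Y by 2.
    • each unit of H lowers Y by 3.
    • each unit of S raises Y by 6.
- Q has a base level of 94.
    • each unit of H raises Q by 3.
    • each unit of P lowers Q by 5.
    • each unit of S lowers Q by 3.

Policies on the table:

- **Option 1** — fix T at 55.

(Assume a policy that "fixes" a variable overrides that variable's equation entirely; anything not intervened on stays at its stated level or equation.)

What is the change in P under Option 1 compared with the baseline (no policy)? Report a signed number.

Baseline:
  T = 92
  H = 52
  B = 150
  P = 267 − 4·92 − 3·52 − 3·150 = -707
Option 1 (T := 55):
  T = 55
  H = 52
  B = 150
  P = 267 − 4·55 − 3·52 − 3·150 = -559
Change in P: -559 − (-707) = 148

148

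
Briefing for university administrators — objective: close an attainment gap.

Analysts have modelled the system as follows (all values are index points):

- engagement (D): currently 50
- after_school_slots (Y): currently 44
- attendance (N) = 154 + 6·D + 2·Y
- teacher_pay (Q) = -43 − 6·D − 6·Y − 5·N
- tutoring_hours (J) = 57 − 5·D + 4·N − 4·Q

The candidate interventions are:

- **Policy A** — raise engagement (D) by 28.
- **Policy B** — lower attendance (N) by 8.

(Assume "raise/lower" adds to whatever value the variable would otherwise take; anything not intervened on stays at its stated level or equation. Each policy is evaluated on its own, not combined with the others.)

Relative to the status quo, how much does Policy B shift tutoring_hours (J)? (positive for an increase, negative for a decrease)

-192

Baseline:
  D = 50
  Y = 44
  N = 154 + 6·50 + 2·44 = 542
  Q = -43 − 6·50 − 6·44 − 5·542 = -3317
  J = 57 − 5·50 + 4·542 − 4·(-3317) = 15243
Policy B (N − 8):
  D = 50
  Y = 44
  N = 154 + 6·50 + 2·44 (−8 from intervention) = 534
  Q = -43 − 6·50 − 6·44 − 5·534 = -3277
  J = 57 − 5·50 + 4·534 − 4·(-3277) = 15051
Change in J: 15051 − 15243 = -192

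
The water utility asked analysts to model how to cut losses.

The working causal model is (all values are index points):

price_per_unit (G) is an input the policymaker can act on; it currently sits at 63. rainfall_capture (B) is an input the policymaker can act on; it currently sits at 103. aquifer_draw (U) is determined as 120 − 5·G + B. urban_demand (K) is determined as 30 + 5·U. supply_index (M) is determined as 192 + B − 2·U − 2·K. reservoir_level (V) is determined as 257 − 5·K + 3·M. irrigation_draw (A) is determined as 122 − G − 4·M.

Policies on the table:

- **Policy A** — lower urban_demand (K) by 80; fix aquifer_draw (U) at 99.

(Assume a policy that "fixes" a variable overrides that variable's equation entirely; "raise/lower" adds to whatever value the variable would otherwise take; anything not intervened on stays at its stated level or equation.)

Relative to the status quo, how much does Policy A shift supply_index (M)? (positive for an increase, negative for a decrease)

Baseline:
  G = 63
  B = 103
  U = 120 − 5·63 + 103 = -92
  K = 30 + 5·(-92) = -430
  M = 192 + 103 − 2·(-92) − 2·(-430) = 1339
Policy A (K − 80, U := 99):
  G = 63
  B = 103
  U = 99
  K = 30 + 5·99 (−80 from intervention) = 445
  M = 192 + 103 − 2·99 − 2·445 = -793
Change in M: -793 − 1339 = -2132

-2132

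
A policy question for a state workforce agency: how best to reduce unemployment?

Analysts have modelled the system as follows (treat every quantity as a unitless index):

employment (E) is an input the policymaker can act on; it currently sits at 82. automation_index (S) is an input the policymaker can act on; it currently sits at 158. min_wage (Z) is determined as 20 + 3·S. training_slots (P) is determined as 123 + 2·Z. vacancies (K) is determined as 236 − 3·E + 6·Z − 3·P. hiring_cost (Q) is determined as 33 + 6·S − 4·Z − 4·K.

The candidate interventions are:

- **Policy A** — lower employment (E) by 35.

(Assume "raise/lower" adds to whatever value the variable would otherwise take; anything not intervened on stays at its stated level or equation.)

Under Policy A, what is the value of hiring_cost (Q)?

101

Policy A (E − 35):
  E = 82 − 35 = 47
  S = 158
  Z = 20 + 3·158 = 494
  P = 123 + 2·494 = 1111
  K = 236 − 3·47 + 6·494 − 3·1111 = -274
  Q = 33 + 6·158 − 4·494 − 4·(-274) = 101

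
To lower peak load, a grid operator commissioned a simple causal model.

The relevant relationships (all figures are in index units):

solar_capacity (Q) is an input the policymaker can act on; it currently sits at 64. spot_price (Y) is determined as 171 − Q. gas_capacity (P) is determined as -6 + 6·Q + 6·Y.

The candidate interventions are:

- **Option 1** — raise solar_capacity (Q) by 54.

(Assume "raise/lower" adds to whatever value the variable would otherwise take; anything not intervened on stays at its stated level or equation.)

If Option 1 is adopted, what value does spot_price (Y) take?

53

Option 1 (Q + 54):
  Q = 64 + 54 = 118
  Y = 171 − 118 = 53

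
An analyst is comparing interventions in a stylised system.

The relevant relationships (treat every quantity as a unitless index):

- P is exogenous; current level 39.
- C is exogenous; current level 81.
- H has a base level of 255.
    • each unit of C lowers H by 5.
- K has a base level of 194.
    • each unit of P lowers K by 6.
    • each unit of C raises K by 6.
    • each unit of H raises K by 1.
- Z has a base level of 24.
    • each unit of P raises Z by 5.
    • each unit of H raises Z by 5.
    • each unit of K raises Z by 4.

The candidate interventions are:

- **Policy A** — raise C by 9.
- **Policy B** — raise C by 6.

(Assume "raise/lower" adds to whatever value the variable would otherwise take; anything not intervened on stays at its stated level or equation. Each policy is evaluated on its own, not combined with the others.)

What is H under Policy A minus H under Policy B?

-15

Policy A (C + 9):
  C = 81 + 9 = 90
  H = 255 − 5·90 = -195
Policy B (C + 6):
  C = 81 + 6 = 87
  H = 255 − 5·87 = -180
H: -195 − (-180) = -15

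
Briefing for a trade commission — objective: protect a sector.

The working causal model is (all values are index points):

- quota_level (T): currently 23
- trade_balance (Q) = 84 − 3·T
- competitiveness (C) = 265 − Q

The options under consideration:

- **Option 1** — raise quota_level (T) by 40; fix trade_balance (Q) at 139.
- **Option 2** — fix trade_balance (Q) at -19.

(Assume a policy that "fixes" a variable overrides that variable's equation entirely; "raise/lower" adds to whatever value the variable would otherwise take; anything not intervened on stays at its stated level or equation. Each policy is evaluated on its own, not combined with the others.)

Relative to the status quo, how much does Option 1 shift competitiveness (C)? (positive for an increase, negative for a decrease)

Baseline:
  T = 23
  Q = 84 − 3·23 = 15
  C = 265 − 15 = 250
Option 1 (T + 40, Q := 139):
  T = 23 + 40 = 63
  Q = 139
  C = 265 − 139 = 126
Change in C: 126 − 250 = -124

-124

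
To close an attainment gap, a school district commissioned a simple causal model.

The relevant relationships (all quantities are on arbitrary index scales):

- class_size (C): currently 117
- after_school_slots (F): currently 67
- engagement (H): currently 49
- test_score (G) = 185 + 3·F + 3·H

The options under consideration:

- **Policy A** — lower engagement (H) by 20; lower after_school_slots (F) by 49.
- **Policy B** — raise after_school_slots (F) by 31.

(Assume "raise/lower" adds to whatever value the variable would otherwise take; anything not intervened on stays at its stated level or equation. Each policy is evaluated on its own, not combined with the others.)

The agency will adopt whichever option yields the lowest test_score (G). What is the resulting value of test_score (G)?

Policy A (H − 20, F − 49):
  F = 67 − 49 = 18
  H = 49 − 20 = 29
  G = 185 + 3·18 + 3·29 = 326
Policy B (F + 31):
  F = 67 + 31 = 98
  H = 49
  G = 185 + 3·98 + 3·49 = 626
Comparing — Policy A: G=326, Policy B: G=626. Lowest is 326 (Policy A).

326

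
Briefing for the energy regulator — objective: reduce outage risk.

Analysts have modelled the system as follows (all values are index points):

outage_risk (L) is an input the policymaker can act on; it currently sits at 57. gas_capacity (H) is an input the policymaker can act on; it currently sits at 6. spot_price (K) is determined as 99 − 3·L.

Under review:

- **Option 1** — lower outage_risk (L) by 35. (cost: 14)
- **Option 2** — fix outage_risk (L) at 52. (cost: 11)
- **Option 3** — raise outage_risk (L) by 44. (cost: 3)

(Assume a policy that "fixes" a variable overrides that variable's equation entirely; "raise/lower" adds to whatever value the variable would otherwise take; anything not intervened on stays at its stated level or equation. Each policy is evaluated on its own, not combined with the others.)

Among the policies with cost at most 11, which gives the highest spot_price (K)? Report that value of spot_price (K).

Option 2 (L := 52):
  L = 52
  K = 99 − 3·52 = -57
Option 3 (L + 44):
  L = 57 + 44 = 101
  K = 99 − 3·101 = -204
Comparing — Option 2: K=-57, Option 3: K=-204. Highest is -57 (Option 2).

-57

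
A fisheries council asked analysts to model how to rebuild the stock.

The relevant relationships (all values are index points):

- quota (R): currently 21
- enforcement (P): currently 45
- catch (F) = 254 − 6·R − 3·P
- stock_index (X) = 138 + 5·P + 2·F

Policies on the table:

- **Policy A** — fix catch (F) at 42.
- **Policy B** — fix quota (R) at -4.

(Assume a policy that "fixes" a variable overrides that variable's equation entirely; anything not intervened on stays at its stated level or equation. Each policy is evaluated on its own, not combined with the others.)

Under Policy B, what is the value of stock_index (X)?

Policy B (R := -4):
  R = -4
  P = 45
  F = 254 − 6·(-4) − 3·45 = 143
  X = 138 + 5·45 + 2·143 = 649

649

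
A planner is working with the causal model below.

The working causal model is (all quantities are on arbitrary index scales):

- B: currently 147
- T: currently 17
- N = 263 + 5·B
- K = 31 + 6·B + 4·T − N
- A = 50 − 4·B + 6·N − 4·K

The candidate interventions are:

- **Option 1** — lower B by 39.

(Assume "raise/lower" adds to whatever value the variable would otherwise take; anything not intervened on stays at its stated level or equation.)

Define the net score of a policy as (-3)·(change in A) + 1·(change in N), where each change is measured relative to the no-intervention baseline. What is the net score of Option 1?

Baseline:
  B = 147
  T = 17
  N = 263 + 5·147 = 998
  K = 31 + 6·147 + 4·17 − 998 = -17
  A = 50 − 4·147 + 6·998 − 4·(-17) = 5518
Option 1 (B − 39):
  B = 147 − 39 = 108
  T = 17
  N = 263 + 5·108 = 803
  K = 31 + 6·108 + 4·17 − 803 = -56
  A = 50 − 4·108 + 6·803 − 4·(-56) = 4660
ΔA = 4660 − 5518 = -858; ΔN = 803 − 998 = -195
Score = (-3)·(-858) + 1·(-195) = 2379

2379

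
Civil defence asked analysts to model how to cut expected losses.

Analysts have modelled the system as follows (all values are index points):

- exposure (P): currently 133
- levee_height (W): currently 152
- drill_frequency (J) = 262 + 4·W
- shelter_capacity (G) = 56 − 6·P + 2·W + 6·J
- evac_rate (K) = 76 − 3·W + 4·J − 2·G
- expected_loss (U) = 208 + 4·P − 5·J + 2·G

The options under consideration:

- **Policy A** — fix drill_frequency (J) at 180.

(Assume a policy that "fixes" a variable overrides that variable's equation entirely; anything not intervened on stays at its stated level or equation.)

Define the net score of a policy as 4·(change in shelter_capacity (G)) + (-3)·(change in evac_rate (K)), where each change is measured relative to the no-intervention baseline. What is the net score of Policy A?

-33120

Baseline:
  P = 133
  W = 152
  J = 262 + 4·152 = 870
  G = 56 − 6·133 + 2·152 + 6·870 = 4782
  K = 76 − 3·152 + 4·870 − 2·4782 = -6464
Policy A (J := 180):
  P = 133
  W = 152
  J = 180
  G = 56 − 6·133 + 2·152 + 6·180 = 642
  K = 76 − 3·152 + 4·180 − 2·642 = -944
ΔG = 642 − 4782 = -4140; ΔK = -944 − (-6464) = 5520
Score = 4·(-4140) + (-3)·5520 = -33120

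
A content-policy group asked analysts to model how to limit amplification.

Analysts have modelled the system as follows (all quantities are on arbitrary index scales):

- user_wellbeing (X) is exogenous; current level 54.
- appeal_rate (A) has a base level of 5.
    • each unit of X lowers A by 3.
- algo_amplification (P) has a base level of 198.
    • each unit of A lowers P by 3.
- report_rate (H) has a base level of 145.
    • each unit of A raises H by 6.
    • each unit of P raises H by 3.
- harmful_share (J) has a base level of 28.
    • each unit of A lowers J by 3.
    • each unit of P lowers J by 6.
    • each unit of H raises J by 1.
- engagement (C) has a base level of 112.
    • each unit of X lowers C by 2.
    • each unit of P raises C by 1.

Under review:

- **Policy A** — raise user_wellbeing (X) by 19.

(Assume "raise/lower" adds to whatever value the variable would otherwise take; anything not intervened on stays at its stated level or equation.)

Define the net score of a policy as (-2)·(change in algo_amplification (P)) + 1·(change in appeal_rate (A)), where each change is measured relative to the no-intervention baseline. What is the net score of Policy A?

-399

Baseline:
  X = 54
  A = 5 − 3·54 = -157
  P = 198 − 3·(-157) = 669
Policy A (X + 19):
  X = 54 + 19 = 73
  A = 5 − 3·73 = -214
  P = 198 − 3·(-214) = 840
ΔP = 840 − 669 = 171; ΔA = -214 − (-157) = -57
Score = (-2)·171 + 1·(-57) = -399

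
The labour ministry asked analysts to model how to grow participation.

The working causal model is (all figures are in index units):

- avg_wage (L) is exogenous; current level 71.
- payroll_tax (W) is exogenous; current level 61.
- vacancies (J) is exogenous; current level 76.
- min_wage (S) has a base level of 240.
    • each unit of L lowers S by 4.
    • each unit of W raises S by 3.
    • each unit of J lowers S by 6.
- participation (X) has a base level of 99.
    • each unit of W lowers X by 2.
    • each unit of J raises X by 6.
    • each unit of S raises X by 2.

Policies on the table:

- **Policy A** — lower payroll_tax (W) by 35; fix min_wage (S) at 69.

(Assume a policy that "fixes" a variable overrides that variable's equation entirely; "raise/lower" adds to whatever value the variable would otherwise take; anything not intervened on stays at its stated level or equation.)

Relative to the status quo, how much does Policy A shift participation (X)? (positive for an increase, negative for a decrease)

842

Baseline:
  L = 71
  W = 61
  J = 76
  S = 240 − 4·71 + 3·61 − 6·76 = -317
  X = 99 − 2·61 + 6·76 + 2·(-317) = -201
Policy A (W − 35, S := 69):
  L = 71
  W = 61 − 35 = 26
  J = 76
  S = 69
  X = 99 − 2·26 + 6·76 + 2·69 = 641
Change in X: 641 − (-201) = 842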